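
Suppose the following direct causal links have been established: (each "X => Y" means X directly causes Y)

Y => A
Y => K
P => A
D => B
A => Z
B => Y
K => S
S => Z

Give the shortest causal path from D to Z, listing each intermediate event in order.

D → B
B → Y
Y → A
A → Z
Length: 4 steps.

D → B → Y → A → Z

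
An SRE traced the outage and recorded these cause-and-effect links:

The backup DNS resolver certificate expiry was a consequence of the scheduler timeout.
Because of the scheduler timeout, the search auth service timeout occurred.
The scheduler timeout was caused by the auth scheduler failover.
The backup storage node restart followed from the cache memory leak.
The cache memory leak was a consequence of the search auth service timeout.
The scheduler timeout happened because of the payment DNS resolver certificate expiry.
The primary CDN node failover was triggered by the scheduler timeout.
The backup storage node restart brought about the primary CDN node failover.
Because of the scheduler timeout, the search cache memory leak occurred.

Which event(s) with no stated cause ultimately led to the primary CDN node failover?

the auth scheduler failover, the payment DNS resolver certificate expiry

Tracing upstream from the primary CDN node failover: the primary CDN node failover ← the scheduler timeout ← the auth scheduler failover.
A separate upstream branch: the primary CDN node failover ← the scheduler timeout ← the payment DNS resolver certificate expiry.
Each of those chain origins has no stated cause.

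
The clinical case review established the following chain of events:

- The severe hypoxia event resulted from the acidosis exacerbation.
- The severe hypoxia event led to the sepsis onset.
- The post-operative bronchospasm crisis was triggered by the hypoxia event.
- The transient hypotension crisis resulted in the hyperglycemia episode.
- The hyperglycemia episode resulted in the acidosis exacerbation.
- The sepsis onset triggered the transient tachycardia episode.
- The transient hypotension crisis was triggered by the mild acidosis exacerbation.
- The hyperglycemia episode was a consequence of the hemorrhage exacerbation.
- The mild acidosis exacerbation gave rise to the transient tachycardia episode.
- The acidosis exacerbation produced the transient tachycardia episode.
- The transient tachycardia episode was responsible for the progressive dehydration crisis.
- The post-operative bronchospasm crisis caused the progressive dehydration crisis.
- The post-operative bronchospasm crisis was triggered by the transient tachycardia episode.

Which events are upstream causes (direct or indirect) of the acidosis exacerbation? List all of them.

Immediate cause of the acidosis exacerbation: the hyperglycemia episode.
Further upstream: the mild acidosis exacerbation, the hemorrhage exacerbation, the transient hypotension crisis.

the hemorrhage exacerbation, the hyperglycemia episode, the mild acidosis exacerbation, the transient hypotension crisis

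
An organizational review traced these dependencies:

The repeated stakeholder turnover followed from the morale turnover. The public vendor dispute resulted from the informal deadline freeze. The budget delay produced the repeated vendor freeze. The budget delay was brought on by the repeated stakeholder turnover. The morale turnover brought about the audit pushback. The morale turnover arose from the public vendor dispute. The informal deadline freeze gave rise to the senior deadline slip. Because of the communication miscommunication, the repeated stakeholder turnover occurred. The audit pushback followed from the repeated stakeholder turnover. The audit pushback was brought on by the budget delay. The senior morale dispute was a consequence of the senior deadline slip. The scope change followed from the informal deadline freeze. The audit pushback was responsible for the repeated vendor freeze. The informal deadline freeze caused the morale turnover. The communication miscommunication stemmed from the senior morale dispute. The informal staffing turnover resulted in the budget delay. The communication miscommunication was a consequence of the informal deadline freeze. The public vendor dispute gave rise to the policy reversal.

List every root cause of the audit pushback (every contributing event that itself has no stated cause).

the informal deadline freeze, the informal staffing turnover

Tracing upstream from the audit pushback: the audit pushback ← the morale turnover ← the informal deadline freeze.
A separate upstream branch: the audit pushback ← the budget delay ← the informal staffing turnover.
Each of those chain origins has no stated cause.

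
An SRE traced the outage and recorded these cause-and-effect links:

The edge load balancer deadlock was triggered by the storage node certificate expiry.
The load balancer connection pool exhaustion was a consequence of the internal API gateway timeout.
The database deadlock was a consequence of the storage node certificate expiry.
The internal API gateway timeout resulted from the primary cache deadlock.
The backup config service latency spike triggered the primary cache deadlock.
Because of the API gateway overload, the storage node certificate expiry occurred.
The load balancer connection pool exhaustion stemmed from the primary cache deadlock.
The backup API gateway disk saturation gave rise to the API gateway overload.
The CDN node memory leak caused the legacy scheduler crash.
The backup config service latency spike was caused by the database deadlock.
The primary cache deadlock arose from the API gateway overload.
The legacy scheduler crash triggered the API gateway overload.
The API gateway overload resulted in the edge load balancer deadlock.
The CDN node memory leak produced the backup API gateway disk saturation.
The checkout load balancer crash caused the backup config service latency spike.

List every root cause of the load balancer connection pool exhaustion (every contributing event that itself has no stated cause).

the CDN node memory leak, the checkout load balancer crash

Tracing upstream from the load balancer connection pool exhaustion: the load balancer connection pool exhaustion ← the primary cache deadlock ← the API gateway overload ← the backup API gateway disk saturation ← the CDN node memory leak.
A separate upstream branch: the load balancer connection pool exhaustion ← the primary cache deadlock ← the backup config service latency spike ← the checkout load balancer crash.
Each of those chain origins has no stated cause.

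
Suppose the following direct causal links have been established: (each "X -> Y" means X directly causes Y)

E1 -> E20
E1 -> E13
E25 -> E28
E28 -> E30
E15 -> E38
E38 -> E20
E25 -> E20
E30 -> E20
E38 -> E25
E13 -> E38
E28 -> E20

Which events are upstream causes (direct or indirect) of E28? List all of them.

E1, E13, E15, E25, E38

Immediate cause of E28: E25.
Further upstream: E1, E13, E38, E15.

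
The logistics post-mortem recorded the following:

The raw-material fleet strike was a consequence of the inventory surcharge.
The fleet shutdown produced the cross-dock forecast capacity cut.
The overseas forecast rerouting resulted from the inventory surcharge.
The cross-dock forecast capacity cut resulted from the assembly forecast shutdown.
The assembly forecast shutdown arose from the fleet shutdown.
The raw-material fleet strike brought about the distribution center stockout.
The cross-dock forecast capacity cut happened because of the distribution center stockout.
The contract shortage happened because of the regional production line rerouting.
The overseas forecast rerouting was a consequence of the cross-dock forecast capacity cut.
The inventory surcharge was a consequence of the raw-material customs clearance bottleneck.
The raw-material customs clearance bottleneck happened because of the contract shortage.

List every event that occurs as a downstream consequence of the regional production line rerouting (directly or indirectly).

the contract shortage, the cross-dock forecast capacity cut, the distribution center stockout, the inventory surcharge, the overseas forecast rerouting, the raw-material customs clearance bottleneck, the raw-material fleet strike

Direct effects: the contract shortage.
2 steps out: the raw-material customs clearance bottleneck.
3 steps out: the inventory surcharge.
4 steps out: the raw-material fleet strike, the overseas forecast rerouting.
5 steps out: the distribution center stockout.
6 steps out: the cross-dock forecast capacity cut.
Not reachable from it: the fleet shutdown, the assembly forecast shutdown.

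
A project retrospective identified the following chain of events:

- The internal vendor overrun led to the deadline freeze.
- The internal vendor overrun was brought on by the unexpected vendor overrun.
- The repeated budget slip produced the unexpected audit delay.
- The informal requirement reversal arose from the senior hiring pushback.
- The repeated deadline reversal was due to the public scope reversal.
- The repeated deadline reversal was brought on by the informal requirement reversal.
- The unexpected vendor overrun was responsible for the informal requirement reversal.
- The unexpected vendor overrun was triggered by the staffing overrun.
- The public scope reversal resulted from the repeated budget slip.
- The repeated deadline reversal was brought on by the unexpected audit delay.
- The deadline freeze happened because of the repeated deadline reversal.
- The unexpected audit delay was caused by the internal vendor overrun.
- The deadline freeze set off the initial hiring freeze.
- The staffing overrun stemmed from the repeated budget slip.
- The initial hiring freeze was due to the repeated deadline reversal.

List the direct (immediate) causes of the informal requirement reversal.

Upstream contributors include the repeated budget slip, the staffing overrun, but only the senior hiring pushback, the unexpected vendor overrun feed directly into the informal requirement reversal.

the senior hiring pushback, the unexpected vendor overrun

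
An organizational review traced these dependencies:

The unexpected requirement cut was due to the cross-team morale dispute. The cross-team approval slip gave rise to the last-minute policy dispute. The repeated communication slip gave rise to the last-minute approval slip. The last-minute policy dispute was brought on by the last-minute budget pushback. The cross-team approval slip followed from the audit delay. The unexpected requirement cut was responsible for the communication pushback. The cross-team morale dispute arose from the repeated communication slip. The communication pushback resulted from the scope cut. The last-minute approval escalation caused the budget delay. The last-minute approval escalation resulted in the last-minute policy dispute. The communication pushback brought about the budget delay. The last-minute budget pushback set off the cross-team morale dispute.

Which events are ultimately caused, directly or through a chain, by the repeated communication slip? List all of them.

the budget delay, the communication pushback, the cross-team morale dispute, the last-minute approval slip, the unexpected requirement cut

Direct effects: the cross-team morale dispute, the last-minute approval slip.
2 steps out: the unexpected requirement cut.
3 steps out: the communication pushback.
4 steps out: the budget delay.
Not reachable from it: the last-minute budget pushback, the audit delay, the last-minute approval escalation, the scope cut, the cross-team approval slip, the last-minute policy dispute.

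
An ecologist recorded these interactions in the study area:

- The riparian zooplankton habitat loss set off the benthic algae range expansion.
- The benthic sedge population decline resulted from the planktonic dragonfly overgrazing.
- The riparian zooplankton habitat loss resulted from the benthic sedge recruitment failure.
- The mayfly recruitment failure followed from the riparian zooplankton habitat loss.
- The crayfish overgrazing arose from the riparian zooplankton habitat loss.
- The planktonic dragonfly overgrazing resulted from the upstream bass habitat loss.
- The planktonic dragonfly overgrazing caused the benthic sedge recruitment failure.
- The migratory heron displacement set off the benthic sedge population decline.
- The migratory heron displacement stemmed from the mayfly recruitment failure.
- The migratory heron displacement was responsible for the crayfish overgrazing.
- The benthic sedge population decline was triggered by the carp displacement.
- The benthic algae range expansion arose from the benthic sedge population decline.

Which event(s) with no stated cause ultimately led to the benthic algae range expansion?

the carp displacement, the upstream bass habitat loss

Tracing upstream from the benthic algae range expansion: the benthic algae range expansion ← the benthic sedge population decline ← the planktonic dragonfly overgrazing ← the upstream bass habitat loss.
A separate upstream branch: the benthic algae range expansion ← the benthic sedge population decline ← the carp displacement.
Each of those chain origins has no stated cause.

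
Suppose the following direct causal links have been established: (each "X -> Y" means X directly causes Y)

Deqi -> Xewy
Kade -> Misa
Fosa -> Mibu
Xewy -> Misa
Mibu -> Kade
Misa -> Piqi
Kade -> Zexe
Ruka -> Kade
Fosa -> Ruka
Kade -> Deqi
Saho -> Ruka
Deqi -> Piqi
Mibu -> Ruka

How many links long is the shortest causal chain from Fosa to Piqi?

4

Shortest chain: Fosa → Mibu → Kade → Deqi → Piqi.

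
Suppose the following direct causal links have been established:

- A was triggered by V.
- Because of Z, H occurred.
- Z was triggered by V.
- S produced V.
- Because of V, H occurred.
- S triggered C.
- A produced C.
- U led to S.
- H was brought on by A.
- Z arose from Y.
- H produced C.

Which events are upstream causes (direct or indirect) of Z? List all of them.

S, U, V, Y

Immediate causes of Z: Y, V.
Further upstream: U, S.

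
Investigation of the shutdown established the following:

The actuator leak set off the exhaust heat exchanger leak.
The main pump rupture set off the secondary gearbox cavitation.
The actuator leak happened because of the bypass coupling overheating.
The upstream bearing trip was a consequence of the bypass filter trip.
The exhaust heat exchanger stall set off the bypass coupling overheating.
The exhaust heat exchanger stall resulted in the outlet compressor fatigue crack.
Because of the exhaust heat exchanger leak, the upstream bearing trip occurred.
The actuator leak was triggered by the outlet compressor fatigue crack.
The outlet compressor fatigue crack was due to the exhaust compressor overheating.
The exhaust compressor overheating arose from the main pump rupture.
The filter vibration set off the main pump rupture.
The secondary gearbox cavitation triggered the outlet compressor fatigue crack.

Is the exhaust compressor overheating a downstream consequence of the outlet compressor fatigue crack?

No

The outlet compressor fatigue crack leads to the actuator leak, the exhaust heat exchanger leak, the upstream bearing trip; the exhaust compressor overheating is not among them.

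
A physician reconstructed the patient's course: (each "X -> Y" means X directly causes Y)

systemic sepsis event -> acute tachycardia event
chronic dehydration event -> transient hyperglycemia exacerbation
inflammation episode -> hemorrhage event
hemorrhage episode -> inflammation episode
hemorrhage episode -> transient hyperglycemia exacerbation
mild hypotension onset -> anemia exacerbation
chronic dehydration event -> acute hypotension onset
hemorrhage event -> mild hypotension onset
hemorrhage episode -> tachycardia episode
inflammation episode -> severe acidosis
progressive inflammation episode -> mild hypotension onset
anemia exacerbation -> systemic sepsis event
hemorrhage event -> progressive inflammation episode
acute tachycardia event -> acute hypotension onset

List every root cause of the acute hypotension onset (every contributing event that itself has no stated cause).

Tracing upstream from the acute hypotension onset: the acute hypotension onset ← the acute tachycardia event ← the systemic sepsis event ← the anemia exacerbation ← the mild hypotension onset ← the hemorrhage event ← the inflammation episode ← the hemorrhage episode.
A separate upstream branch: the acute hypotension onset ← the chronic dehydration event.
Each of those chain origins has no stated cause.

the chronic dehydration event, the hemorrhage episode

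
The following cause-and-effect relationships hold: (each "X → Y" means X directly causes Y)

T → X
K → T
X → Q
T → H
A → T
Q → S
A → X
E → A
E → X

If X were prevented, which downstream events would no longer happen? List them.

Downstream of X: Q, S.

Q, S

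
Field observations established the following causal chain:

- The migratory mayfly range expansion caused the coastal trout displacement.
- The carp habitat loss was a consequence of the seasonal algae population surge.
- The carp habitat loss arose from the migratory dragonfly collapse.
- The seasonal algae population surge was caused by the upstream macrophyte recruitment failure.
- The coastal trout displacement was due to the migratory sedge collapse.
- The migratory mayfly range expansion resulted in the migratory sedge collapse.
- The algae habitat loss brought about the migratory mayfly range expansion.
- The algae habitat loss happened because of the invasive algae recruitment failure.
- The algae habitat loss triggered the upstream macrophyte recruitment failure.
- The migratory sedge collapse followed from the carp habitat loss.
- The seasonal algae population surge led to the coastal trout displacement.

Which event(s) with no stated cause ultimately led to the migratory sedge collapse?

the invasive algae recruitment failure, the migratory dragonfly collapse

Tracing upstream from the migratory sedge collapse: the migratory sedge collapse ← the migratory mayfly range expansion ← the algae habitat loss ← the invasive algae recruitment failure.
A separate upstream branch: the migratory sedge collapse ← the carp habitat loss ← the migratory dragonfly collapse.
Each of those chain origins has no stated cause.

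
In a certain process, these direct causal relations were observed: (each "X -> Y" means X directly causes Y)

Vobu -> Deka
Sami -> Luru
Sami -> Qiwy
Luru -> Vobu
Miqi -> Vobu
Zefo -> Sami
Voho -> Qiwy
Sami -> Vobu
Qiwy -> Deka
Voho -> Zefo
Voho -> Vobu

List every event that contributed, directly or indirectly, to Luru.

Immediate cause of Luru: Sami.
Further upstream: Voho, Zefo.

Sami, Voho, Zefo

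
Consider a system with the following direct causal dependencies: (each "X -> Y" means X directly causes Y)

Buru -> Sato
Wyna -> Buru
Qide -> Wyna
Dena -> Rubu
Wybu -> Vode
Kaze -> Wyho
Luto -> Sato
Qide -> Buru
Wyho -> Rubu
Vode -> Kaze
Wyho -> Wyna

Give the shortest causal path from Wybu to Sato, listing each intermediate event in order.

Wybu → Vode → Kaze → Wyho → Wyna → Buru → Sato

Wybu → Vode
Vode → Kaze
Kaze → Wyho
Wyho → Wyna
Wyna → Buru
Buru → Sato
Length: 6 steps.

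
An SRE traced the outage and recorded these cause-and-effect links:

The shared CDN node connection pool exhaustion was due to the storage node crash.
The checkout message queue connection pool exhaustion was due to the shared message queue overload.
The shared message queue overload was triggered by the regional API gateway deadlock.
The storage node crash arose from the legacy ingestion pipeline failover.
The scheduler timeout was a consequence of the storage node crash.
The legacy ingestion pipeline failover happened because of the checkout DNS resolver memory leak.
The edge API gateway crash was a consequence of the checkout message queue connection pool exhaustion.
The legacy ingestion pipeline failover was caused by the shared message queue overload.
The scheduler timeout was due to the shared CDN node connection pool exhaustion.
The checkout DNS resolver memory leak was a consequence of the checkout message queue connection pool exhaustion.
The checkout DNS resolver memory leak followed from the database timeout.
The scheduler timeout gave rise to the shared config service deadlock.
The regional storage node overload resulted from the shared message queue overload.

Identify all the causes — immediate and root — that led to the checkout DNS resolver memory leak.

Immediate causes of the checkout DNS resolver memory leak: the checkout message queue connection pool exhaustion, the database timeout.
Further upstream: the regional API gateway deadlock, the shared message queue overload.

the checkout message queue connection pool exhaustion, the database timeout, the regional API gateway deadlock, the shared message queue overload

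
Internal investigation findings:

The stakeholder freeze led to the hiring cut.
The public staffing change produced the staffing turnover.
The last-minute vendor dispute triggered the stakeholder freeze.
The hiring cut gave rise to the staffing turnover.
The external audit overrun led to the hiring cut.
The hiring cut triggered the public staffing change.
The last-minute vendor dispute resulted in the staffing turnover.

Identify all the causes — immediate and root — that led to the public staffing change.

Immediate cause of the public staffing change: the hiring cut.
Further upstream: the last-minute vendor dispute, the stakeholder freeze, the external audit overrun.

the external audit overrun, the hiring cut, the last-minute vendor dispute, the stakeholder freeze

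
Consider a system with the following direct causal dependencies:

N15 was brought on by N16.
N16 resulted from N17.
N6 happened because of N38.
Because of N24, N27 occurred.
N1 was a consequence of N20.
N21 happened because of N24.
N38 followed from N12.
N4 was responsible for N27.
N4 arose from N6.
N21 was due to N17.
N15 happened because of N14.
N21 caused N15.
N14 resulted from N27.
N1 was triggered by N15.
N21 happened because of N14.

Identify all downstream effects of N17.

Direct effects: N16, N21.
2 steps out: N15.
3 steps out: N1.
Not reachable from it: N20, N12, N38, N6, N4, N24, N27, N14.

N1, N15, N16, N21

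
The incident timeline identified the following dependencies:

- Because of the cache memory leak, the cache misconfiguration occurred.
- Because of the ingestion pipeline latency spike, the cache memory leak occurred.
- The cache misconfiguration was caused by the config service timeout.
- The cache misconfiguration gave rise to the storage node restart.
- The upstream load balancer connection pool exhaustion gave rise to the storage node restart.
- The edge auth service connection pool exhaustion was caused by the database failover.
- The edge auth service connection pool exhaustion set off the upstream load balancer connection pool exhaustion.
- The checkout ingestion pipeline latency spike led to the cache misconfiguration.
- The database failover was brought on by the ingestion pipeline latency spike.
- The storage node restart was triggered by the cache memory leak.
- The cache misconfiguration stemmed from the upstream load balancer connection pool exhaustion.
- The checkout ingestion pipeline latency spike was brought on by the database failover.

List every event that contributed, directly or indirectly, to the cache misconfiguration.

Immediate causes of the cache misconfiguration: the config service timeout, the upstream load balancer connection pool exhaustion, the checkout ingestion pipeline latency spike, the cache memory leak.
Further upstream: the ingestion pipeline latency spike, the database failover, the edge auth service connection pool exhaustion.

the cache memory leak, the checkout ingestion pipeline latency spike, the config service timeout, the database failover, the edge auth service connection pool exhaustion, the ingestion pipeline latency spike, the upstream load balancer connection pool exhaustion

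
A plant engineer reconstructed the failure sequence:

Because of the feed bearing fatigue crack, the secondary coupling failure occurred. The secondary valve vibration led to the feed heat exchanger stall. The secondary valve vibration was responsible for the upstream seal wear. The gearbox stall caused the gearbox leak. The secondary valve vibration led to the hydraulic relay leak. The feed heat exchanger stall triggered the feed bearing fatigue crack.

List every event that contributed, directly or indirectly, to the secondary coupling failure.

Immediate cause of the secondary coupling failure: the feed bearing fatigue crack.
Further upstream: the secondary valve vibration, the feed heat exchanger stall.

the feed bearing fatigue crack, the feed heat exchanger stall, the secondary valve vibration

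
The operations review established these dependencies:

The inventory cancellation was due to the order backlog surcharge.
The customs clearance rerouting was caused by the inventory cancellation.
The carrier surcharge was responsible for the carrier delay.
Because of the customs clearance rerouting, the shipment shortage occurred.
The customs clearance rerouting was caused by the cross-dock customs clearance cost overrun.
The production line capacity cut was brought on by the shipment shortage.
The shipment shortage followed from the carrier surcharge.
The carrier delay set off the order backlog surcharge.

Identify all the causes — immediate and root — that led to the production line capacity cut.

Immediate cause of the production line capacity cut: the shipment shortage.
Further upstream: the carrier surcharge, the carrier delay, the order backlog surcharge, the inventory cancellation, the customs clearance rerouting, the cross-dock customs clearance cost overrun.

the carrier delay, the carrier surcharge, the cross-dock customs clearance cost overrun, the customs clearance rerouting, the inventory cancellation, the order backlog surcharge, the shipment shortage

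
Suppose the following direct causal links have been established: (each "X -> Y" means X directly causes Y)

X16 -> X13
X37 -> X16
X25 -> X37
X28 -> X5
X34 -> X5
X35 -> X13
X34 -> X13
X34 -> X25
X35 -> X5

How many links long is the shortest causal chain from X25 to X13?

3

Shortest chain: X25 → X37 → X16 → X13.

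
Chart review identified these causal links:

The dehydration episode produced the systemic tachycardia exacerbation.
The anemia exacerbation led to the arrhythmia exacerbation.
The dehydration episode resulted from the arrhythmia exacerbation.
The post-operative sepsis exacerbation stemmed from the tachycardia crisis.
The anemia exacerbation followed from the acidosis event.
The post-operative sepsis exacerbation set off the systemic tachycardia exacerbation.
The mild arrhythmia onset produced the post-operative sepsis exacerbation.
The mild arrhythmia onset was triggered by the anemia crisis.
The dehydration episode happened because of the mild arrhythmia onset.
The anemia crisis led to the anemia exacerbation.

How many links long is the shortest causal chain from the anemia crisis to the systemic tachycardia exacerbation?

Shortest chain: the anemia crisis → the mild arrhythmia onset → the dehydration episode → the systemic tachycardia exacerbation.

3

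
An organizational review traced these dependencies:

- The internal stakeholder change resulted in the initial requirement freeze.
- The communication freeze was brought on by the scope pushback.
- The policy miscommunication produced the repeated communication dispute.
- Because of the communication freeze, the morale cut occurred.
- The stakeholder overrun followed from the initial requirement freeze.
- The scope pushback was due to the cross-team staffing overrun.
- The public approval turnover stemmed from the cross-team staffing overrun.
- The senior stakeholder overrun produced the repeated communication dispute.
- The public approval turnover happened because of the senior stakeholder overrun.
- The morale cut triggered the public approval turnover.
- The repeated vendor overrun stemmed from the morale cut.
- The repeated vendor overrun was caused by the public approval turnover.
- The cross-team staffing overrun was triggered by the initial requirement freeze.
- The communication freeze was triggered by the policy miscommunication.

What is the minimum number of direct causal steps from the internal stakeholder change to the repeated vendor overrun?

Shortest chain: the internal stakeholder change → the initial requirement freeze → the cross-team staffing overrun → the public approval turnover → the repeated vendor overrun.

4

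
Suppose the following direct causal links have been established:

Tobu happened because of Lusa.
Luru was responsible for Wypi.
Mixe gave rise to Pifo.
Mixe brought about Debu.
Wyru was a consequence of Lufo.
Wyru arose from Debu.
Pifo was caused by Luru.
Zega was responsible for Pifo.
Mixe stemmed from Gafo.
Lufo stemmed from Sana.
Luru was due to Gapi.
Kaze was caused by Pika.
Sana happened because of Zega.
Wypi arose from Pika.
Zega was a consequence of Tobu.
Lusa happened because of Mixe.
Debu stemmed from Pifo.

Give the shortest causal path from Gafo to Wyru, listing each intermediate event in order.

Gafo → Mixe → Debu → Wyru

Gafo → Mixe
Mixe → Debu
Debu → Wyru
Length: 3 steps.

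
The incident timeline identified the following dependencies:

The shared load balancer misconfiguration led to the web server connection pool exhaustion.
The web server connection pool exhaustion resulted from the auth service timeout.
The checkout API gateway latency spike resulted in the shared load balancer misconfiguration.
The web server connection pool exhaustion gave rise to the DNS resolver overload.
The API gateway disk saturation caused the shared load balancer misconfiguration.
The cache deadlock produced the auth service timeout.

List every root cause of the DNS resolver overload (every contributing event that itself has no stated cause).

the API gateway disk saturation, the cache deadlock, the checkout API gateway latency spike

Tracing upstream from the DNS resolver overload: the DNS resolver overload ← the web server connection pool exhaustion ← the shared load balancer misconfiguration ← the API gateway disk saturation.
A separate upstream branch: the DNS resolver overload ← the web server connection pool exhaustion ← the shared load balancer misconfiguration ← the checkout API gateway latency spike.
A separate upstream branch: the DNS resolver overload ← the web server connection pool exhaustion ← the auth service timeout ← the cache deadlock.
Each of those chain origins has no stated cause.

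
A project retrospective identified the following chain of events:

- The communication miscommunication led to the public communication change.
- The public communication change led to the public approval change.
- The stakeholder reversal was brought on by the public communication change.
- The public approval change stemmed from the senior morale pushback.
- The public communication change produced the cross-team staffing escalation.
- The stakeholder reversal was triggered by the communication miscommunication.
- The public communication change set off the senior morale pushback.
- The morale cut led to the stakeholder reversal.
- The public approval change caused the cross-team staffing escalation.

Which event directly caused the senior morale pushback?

the public communication change

Upstream contributors include the communication miscommunication, but only the public communication change feeds directly into the senior morale pushback.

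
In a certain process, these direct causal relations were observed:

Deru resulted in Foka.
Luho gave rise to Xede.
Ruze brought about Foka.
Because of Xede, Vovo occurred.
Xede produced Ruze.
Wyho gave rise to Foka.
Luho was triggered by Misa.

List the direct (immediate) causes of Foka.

Upstream contributors include Misa, Luho, Xede, but only Deru, Ruze, Wyho feed directly into Foka.

Deru, Ruze, Wyho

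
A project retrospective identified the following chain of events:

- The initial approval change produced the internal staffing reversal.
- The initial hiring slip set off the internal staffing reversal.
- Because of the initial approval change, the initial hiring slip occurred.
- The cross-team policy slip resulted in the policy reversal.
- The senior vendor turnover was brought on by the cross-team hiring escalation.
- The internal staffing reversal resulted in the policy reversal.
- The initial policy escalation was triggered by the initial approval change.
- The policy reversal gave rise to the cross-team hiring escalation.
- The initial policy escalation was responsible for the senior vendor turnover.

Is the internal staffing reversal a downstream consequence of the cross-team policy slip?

No

The cross-team policy slip leads to the policy reversal, the cross-team hiring escalation, the senior vendor turnover; the internal staffing reversal is not among them.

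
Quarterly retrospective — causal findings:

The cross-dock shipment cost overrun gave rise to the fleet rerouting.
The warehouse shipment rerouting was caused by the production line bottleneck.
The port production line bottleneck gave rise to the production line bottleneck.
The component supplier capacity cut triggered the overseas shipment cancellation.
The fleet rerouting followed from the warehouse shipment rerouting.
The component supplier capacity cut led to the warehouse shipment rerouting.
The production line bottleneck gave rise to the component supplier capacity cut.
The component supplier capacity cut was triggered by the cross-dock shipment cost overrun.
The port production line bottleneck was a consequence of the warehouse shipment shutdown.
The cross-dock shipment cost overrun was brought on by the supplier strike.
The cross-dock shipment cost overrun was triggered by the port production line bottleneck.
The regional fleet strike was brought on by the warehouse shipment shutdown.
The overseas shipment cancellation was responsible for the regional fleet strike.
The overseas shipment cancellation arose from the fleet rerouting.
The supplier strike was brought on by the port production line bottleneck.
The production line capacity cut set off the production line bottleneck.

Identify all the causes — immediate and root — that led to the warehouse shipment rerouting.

the component supplier capacity cut, the cross-dock shipment cost overrun, the port production line bottleneck, the production line bottleneck, the production line capacity cut, the supplier strike, the warehouse shipment shutdown

Immediate causes of the warehouse shipment rerouting: the production line bottleneck, the component supplier capacity cut.
Further upstream: the warehouse shipment shutdown, the port production line bottleneck, the supplier strike, the cross-dock shipment cost overrun, the production line capacity cut.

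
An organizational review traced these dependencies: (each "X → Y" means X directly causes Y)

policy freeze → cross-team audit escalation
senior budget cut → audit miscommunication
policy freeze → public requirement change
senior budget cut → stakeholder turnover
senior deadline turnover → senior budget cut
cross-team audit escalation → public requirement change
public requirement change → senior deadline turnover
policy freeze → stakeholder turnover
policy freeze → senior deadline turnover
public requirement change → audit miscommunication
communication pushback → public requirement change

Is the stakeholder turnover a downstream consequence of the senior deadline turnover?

Yes

There is a causal chain: the senior deadline turnover → the senior budget cut → the stakeholder turnover.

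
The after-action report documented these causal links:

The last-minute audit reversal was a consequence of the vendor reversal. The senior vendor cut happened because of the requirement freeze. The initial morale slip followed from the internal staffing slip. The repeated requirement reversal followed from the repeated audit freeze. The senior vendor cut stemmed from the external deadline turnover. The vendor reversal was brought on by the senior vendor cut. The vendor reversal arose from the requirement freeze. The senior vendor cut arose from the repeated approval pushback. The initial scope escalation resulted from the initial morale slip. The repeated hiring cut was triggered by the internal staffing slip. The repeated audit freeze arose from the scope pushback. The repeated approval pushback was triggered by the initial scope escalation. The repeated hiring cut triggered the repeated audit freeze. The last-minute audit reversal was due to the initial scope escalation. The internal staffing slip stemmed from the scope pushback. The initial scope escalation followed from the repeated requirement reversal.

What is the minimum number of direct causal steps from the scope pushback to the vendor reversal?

Shortest chain: the scope pushback → the internal staffing slip → the initial morale slip → the initial scope escalation → the repeated approval pushback → the senior vendor cut → the vendor reversal.

6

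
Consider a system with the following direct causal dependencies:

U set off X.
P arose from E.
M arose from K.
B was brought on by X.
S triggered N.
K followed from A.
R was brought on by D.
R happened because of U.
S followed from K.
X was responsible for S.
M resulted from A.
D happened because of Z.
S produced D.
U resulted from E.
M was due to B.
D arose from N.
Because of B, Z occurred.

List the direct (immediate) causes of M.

Upstream contributors include E, U, X, but only A, B, K feed directly into M.

A, B, K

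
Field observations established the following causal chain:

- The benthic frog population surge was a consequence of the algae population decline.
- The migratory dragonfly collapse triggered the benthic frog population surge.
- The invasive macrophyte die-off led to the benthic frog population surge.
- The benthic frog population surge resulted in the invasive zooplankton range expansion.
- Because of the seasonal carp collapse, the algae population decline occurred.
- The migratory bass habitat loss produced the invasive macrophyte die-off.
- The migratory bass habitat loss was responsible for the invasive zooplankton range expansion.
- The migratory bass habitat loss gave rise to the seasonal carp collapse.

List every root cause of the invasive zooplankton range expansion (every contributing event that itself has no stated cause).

the migratory bass habitat loss, the migratory dragonfly collapse

Tracing upstream from the invasive zooplankton range expansion: the invasive zooplankton range expansion ← the migratory bass habitat loss.
A separate upstream branch: the invasive zooplankton range expansion ← the benthic frog population surge ← the migratory dragonfly collapse.
Each of those chain origins has no stated cause.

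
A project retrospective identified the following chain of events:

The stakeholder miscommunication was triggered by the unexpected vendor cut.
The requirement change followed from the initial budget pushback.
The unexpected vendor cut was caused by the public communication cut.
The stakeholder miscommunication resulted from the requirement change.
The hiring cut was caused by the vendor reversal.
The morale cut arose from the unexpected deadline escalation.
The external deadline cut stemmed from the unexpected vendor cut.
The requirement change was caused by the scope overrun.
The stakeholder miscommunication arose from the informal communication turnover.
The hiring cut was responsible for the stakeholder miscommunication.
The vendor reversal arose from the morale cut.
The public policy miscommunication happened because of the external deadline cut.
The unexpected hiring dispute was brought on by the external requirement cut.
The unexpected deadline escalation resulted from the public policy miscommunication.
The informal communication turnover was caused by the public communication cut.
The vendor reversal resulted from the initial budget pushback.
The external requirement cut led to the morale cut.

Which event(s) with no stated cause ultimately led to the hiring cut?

Tracing upstream from the hiring cut: the hiring cut ← the vendor reversal ← the morale cut ← the unexpected deadline escalation ← the public policy miscommunication ← the external deadline cut ← the unexpected vendor cut ← the public communication cut.
A separate upstream branch: the hiring cut ← the vendor reversal ← the initial budget pushback.
A separate upstream branch: the hiring cut ← the vendor reversal ← the morale cut ← the external requirement cut.
Each of those chain origins has no stated cause.

the external requirement cut, the initial budget pushback, the public communication cut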